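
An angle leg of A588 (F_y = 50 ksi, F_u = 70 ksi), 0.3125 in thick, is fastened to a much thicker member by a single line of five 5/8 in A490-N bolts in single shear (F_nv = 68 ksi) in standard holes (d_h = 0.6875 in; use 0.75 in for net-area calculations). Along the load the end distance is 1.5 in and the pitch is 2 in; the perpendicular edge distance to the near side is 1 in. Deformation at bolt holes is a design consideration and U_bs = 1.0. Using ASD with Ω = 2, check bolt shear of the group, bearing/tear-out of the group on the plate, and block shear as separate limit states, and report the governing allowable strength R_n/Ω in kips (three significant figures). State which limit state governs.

47 kips (block shear governs)

Bolt shear: A_b = π·0.625²/4 = 0.3068 in²; R_n = 68 × 0.3068 × 5 × 1 = 104.3 kips → 104.3 / 2 = 52.2 kips.
Bearing: edge l_c = 1.156, r_n = 30.35 kips; interior l_c = 1.312, r_n = 32.81 kips; R_n = 30.35 + 4·32.81 = 161.6 kips → 80.8 kips.
Block shear: A_gv = 2.969, A_nv = 1.914, A_nt = 0.1953 in²; R_n = min(0.6F_uA_nv, 0.6F_yA_gv) + U_bs·F_u·A_nt = 94.06 kips → 47 kips.
Block shear governs: 47 kips.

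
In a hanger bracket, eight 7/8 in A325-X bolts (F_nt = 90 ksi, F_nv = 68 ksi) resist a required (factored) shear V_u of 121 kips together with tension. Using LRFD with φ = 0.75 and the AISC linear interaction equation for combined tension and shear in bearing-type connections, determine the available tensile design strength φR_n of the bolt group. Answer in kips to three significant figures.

A_b = π·0.875²/4 = 0.6013 in²; f_rv = 121 / (8 × 0.6013) = 25.15 ksi.
F'_nt = 1.3 F_nt − (F_nt / φF_nv) f_rv = 1.3·90 − (90/(0.75·68))·25.15 = 72.61 ksi, capped at F_nt → F'_nt = 72.61 ksi.
R_n = F'_nt · A_b · n = 72.61 × 0.6013 × 8 = 349.3 kips.
Design strength φR_n = 0.75 × 349.3 = 262 kips.

262 kips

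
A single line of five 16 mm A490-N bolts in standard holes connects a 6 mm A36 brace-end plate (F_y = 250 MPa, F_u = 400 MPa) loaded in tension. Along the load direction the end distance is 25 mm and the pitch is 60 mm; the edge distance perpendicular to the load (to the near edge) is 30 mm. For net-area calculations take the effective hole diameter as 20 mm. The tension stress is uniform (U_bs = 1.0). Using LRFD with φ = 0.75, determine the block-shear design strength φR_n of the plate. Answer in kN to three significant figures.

215 kN

Shear plane L_v = 25 + 4·60 = 265 mm; A_gv = 265 × 6 = 1590 mm².
A_nv = (265 − 4.5·20) × 6 = 1050 mm².
A_nt = (30 − 0.5·20) × 6 = 120 mm².
0.6 F_u A_nv = 252 kN; 0.6 F_y A_gv = 238.5 kN → shear yielding governs the shear term.
R_n = 238.5 + 1.0 × 400 × 120 / 1000 = 286.5 kN.
Design strength φR_n = 0.75 × 286.5 = 215 kN.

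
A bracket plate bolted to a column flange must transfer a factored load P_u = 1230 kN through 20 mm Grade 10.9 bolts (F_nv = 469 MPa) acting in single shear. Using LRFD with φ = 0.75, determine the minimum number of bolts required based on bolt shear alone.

12 bolts

A_b = π·20²/4 = 314.2 mm².
Per-bolt design strength φR_n = 0.75 × 469 × 314.2 × 1 / 1000 = 110.5 kN.
n ≥ 1230 / 110.5 = 11.13 → use 12 bolts.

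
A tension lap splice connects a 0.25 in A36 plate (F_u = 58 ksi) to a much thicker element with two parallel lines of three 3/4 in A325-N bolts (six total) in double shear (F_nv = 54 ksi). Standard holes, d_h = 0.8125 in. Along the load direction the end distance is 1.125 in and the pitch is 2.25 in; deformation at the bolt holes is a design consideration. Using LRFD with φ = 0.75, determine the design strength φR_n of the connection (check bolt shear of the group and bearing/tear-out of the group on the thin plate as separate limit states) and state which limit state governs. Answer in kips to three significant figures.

93.8 kips (bearing governs)

Bolt shear: A_b = π·0.75²/4 = 0.4418 in²; R_n = 54 × 0.4418 × 6 × 2 = 286.3 kips → 0.75 × 286.3 = 215 kips.
Bearing (1.2 l_c t F_u ≤ 2.4 d t F_u): upper limit = 2.4·0.75·0.25·58 = 26.1 kips.
  Edge l_c = 1.125 − 0.8125/2 = 0.7188 → r_n = 12.51 kips; interior l_c = 2.25 − 0.8125 = 1.438 → r_n = 25.01 kips.
  R_n,bearing = 2·12.51 + 4·25.01 = 125.1 kips → 0.75 × 125.1 = 93.8 kips.
Bearing governs: 93.8 kips.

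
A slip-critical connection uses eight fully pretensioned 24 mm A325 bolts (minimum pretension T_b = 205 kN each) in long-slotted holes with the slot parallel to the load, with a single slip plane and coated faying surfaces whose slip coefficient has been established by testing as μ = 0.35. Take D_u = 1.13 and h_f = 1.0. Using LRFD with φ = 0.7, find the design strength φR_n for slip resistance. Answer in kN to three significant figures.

454 kN

R_n = μ · D_u · h_f · T_b · n_s · n_b = 0.35 × 1.13 × 1.0 × 205 × 1 × 8 = 648.6 kN.
Design strength φR_n = 0.7 × 648.6 = 454 kN.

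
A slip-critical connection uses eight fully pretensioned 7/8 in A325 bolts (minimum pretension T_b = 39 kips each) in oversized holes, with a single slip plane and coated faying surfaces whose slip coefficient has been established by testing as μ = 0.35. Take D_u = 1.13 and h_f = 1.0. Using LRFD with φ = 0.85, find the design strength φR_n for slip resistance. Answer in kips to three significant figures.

R_n = μ · D_u · h_f · T_b · n_s · n_b = 0.35 × 1.13 × 1.0 × 39 × 1 × 8 = 123.4 kips.
Design strength φR_n = 0.85 × 123.4 = 105 kips.

105 kips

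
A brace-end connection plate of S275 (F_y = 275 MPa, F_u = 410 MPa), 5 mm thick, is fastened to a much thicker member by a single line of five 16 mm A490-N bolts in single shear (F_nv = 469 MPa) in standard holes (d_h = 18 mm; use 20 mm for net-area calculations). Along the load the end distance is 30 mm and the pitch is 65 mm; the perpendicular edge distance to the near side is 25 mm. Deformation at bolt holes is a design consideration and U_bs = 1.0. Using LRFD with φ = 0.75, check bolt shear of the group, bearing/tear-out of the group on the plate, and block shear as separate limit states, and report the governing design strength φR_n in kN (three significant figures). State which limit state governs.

202 kN (block shear governs)

Bolt shear: A_b = π·16²/4 = 201.1 mm²; R_n = 469 × 201.1 × 5 × 1 / 1000 = 471.5 kN → 0.75 × 471.5 = 354 kN.
Bearing: edge l_c = 21, r_n = 51.66 kN; interior l_c = 47, r_n = 78.72 kN; R_n = 51.66 + 4·78.72 = 366.5 kN → 275 kN.
Block shear: A_gv = 1450, A_nv = 1000, A_nt = 75 mm²; R_n = min(0.6F_uA_nv, 0.6F_yA_gv) + U_bs·F_u·A_nt = 270 kN → 202 kN.
Block shear governs: 202 kN.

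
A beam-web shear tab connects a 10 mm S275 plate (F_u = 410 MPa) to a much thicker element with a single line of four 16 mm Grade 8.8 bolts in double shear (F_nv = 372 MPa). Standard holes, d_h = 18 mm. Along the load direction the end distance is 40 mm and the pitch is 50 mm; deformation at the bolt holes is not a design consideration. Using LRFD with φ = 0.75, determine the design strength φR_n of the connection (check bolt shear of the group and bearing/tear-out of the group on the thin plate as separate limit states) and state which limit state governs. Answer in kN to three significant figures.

Bolt shear: A_b = π·16²/4 = 201.1 mm²; R_n = 372 × 201.1 × 4 × 2 / 1000 = 598.4 kN → 0.75 × 598.4 = 449 kN.
Bearing (1.5 l_c t F_u ≤ 3.0 d t F_u): upper limit = 3.0·16·10·410 / 1000 = 196.8 kN.
  Edge l_c = 40 − 18/2 = 31 → r_n = 190.7 kN; interior l_c = 50 − 18 = 32 → r_n = 196.8 kN.
  R_n,bearing = 1·190.7 + 3·196.8 = 781.1 kN → 0.75 × 781.1 = 586 kN.
Bolt shear governs: 449 kN.

449 kN (bolt shear governs)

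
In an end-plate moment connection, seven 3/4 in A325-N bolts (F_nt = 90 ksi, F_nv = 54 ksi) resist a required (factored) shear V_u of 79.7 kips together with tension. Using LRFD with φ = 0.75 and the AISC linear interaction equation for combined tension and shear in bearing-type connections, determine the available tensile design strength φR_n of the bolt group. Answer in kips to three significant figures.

A_b = π·0.75²/4 = 0.4418 in²; f_rv = 79.7 / (7 × 0.4418) = 25.77 ksi.
F'_nt = 1.3 F_nt − (F_nt / φF_nv) f_rv = 1.3·90 − (90/(0.75·54))·25.77 = 59.73 ksi, capped at F_nt → F'_nt = 59.73 ksi.
R_n = F'_nt · A_b · n = 59.73 × 0.4418 × 7 = 184.7 kips.
Design strength φR_n = 0.75 × 184.7 = 139 kips.

139 kips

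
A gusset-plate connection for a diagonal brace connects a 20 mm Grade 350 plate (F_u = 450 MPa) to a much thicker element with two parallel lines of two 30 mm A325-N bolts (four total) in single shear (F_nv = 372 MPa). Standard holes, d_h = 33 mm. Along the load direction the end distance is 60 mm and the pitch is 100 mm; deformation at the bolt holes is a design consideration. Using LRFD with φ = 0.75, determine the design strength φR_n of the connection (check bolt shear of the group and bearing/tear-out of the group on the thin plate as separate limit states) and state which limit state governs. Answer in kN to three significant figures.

789 kN (bolt shear governs)

Bolt shear: A_b = π·30²/4 = 706.9 mm²; R_n = 372 × 706.9 × 4 × 1 / 1000 = 1052 kN → 0.75 × 1052 = 789 kN.
Bearing (1.2 l_c t F_u ≤ 2.4 d t F_u): upper limit = 2.4·30·20·450 / 1000 = 648 kN.
  Edge l_c = 60 − 33/2 = 43.5 → r_n = 469.8 kN; interior l_c = 100 − 33 = 67 → r_n = 648 kN.
  R_n,bearing = 2·469.8 + 2·648 = 2236 kN → 0.75 × 2236 = 1680 kN.
Bolt shear governs: 789 kN.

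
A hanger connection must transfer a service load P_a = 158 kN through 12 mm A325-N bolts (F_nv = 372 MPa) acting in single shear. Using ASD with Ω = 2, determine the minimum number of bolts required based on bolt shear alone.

A_b = π·12²/4 = 113.1 mm².
Per-bolt allowable strength R_n/Ω = 372 × 113.1 × 1 / 1000 / 2 = 21.04 kN.
n ≥ 158 / 21.04 = 7.511 → use 8 bolts.

8 bolts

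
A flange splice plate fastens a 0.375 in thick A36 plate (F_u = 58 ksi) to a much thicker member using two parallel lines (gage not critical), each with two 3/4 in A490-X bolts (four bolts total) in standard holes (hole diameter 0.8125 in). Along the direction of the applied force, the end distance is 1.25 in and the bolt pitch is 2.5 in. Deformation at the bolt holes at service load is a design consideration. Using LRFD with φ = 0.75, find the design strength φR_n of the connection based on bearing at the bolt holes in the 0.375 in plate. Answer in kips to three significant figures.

Per bolt r_n = 1.2 l_c t F_u ≤ 2.4 d t F_u; upper limit = 2.4 × 0.75 × 0.375 × 58 = 39.15 kips.
Edge bolt: l_c = 1.25 − 0.8125/2 = 0.8438 in → 1.2 × 0.8438 × 0.375 × 58 = 22.02 → r_n = 22.02 kips.
Interior bolts: l_c = 2.5 − 0.8125 = 1.688 in → 1.2 × 1.688 × 0.375 × 58 = 44.04 → r_n = 39.15 kips.
R_n = 2 × 22.02 + 2 × 39.15 = 122.3 kips.
Design strength φR_n = 0.75 × 122.3 = 91.8 kips.

91.8 kips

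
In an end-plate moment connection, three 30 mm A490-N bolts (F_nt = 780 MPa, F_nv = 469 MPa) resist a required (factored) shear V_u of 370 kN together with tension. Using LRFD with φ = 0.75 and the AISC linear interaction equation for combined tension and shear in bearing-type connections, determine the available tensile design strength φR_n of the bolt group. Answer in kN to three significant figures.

A_b = π·30²/4 = 706.9 mm²; f_rv = 370 × 1000 / (3 × 706.9) = 174.5 MPa.
F'_nt = 1.3 F_nt − (F_nt / φF_nv) f_rv = 1.3·780 − (780/(0.75·469))·174.5 = 627.1 MPa, capped at F_nt → F'_nt = 627.1 MPa.
R_n = F'_nt · A_b · n = 627.1 × 706.9 × 3 / 1000 = 1330 kN.
Design strength φR_n = 0.75 × 1330 = 997 kN.

997 kN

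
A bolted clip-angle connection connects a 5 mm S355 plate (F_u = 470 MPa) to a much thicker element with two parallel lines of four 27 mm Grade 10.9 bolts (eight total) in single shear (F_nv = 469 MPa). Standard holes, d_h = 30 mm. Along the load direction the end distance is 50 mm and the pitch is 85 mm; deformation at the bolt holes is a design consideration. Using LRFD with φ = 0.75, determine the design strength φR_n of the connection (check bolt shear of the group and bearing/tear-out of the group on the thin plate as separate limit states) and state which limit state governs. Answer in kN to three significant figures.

833 kN (bearing governs)

Bolt shear: A_b = π·27²/4 = 572.6 mm²; R_n = 469 × 572.6 × 8 × 1 / 1000 = 2148 kN → 0.75 × 2148 = 1610 kN.
Bearing (1.2 l_c t F_u ≤ 2.4 d t F_u): upper limit = 2.4·27·5·470 / 1000 = 152.3 kN.
  Edge l_c = 50 − 30/2 = 35 → r_n = 98.7 kN; interior l_c = 85 − 30 = 55 → r_n = 152.3 kN.
  R_n,bearing = 2·98.7 + 6·152.3 = 1111 kN → 0.75 × 1111 = 833 kN.
Bearing governs: 833 kN.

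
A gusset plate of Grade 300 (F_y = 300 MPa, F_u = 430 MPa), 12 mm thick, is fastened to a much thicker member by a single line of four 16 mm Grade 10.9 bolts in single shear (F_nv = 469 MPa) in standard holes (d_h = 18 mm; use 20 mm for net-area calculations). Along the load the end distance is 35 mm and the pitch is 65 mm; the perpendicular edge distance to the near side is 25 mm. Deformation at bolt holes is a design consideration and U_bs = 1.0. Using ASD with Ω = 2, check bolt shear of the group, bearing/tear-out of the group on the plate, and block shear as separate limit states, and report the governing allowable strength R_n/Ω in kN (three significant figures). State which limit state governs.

Bolt shear: A_b = π·16²/4 = 201.1 mm²; R_n = 469 × 201.1 × 4 × 1 / 1000 = 377.2 kN → 377.2 / 2 = 189 kN.
Bearing: edge l_c = 26, r_n = 161 kN; interior l_c = 47, r_n = 198.1 kN; R_n = 161 + 3·198.1 = 755.4 kN → 378 kN.
Block shear: A_gv = 2760, A_nv = 1920, A_nt = 180 mm²; R_n = min(0.6F_uA_nv, 0.6F_yA_gv) + U_bs·F_u·A_nt = 572.8 kN → 286 kN.
Bolt shear governs: 189 kN.

189 kN (bolt shear governs)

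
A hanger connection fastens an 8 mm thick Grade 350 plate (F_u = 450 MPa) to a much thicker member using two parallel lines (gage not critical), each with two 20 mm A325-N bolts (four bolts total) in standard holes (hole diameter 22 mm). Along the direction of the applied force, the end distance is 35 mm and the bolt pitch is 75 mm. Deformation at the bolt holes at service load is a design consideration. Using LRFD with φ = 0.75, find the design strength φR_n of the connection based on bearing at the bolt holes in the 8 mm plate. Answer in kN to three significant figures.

Per bolt r_n = 1.2 l_c t F_u ≤ 2.4 d t F_u; upper limit = 2.4 × 20 × 8 × 450 / 1000 = 172.8 kN.
Edge bolt: l_c = 35 − 22/2 = 24 mm → 1.2 × 24 × 8 × 450 / 1000 = 103.7 → r_n = 103.7 kN.
Interior bolts: l_c = 75 − 22 = 53 mm → 1.2 × 53 × 8 × 450 / 1000 = 229 → r_n = 172.8 kN.
R_n = 2 × 103.7 + 2 × 172.8 = 553 kN.
Design strength φR_n = 0.75 × 553 = 415 kN.

415 kN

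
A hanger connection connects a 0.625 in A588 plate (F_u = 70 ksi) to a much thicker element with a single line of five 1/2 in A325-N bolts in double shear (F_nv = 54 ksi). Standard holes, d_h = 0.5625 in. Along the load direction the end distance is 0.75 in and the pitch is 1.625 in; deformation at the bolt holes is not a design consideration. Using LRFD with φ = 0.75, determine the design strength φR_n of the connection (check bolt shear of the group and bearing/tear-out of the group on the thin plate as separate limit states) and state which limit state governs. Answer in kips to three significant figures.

Bolt shear: A_b = π·0.5²/4 = 0.1963 in²; R_n = 54 × 0.1963 × 5 × 2 = 106 kips → 0.75 × 106 = 79.5 kips.
Bearing (1.5 l_c t F_u ≤ 3.0 d t F_u): upper limit = 3.0·0.5·0.625·70 = 65.62 kips.
  Edge l_c = 0.75 − 0.5625/2 = 0.4688 → r_n = 30.76 kips; interior l_c = 1.625 − 0.5625 = 1.062 → r_n = 65.62 kips.
  R_n,bearing = 1·30.76 + 4·65.62 = 293.3 kips → 0.75 × 293.3 = 220 kips.
Bolt shear governs: 79.5 kips.

79.5 kips (bolt shear governs)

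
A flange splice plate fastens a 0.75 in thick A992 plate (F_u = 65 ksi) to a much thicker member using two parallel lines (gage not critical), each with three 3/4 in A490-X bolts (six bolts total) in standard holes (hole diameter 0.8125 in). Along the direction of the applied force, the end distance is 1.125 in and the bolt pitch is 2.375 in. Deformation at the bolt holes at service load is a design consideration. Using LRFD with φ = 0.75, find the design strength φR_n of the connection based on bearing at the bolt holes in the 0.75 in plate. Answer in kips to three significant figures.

326 kips

Per bolt r_n = 1.2 l_c t F_u ≤ 2.4 d t F_u; upper limit = 2.4 × 0.75 × 0.75 × 65 = 87.75 kips.
Edge bolt: l_c = 1.125 − 0.8125/2 = 0.7188 in → 1.2 × 0.7188 × 0.75 × 65 = 42.05 → r_n = 42.05 kips.
Interior bolts: l_c = 2.375 − 0.8125 = 1.562 in → 1.2 × 1.562 × 0.75 × 65 = 91.41 → r_n = 87.75 kips.
R_n = 2 × 42.05 + 4 × 87.75 = 435.1 kips.
Design strength φR_n = 0.75 × 435.1 = 326 kips.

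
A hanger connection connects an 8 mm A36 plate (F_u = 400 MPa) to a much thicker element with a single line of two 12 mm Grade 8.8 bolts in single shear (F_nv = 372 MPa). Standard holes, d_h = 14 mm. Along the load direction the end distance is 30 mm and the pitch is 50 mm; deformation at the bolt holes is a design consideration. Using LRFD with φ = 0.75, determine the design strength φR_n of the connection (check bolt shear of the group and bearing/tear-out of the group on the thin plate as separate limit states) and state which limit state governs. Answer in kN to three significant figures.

Bolt shear: A_b = π·12²/4 = 113.1 mm²; R_n = 372 × 113.1 × 2 × 1 / 1000 = 84.14 kN → 0.75 × 84.14 = 63.1 kN.
Bearing (1.2 l_c t F_u ≤ 2.4 d t F_u): upper limit = 2.4·12·8·400 / 1000 = 92.16 kN.
  Edge l_c = 30 − 14/2 = 23 → r_n = 88.32 kN; interior l_c = 50 − 14 = 36 → r_n = 92.16 kN.
  R_n,bearing = 1·88.32 + 1·92.16 = 180.5 kN → 0.75 × 180.5 = 135 kN.
Bolt shear governs: 63.1 kN.

63.1 kN (bolt shear governs)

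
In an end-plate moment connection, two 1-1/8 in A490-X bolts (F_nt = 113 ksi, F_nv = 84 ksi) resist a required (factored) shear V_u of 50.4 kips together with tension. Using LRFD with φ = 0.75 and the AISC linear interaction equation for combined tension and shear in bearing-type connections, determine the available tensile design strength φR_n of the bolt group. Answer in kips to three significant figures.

A_b = π·1.125²/4 = 0.994 in²; f_rv = 50.4 / (2 × 0.994) = 25.35 ksi.
F'_nt = 1.3 F_nt − (F_nt / φF_nv) f_rv = 1.3·113 − (113/(0.75·84))·25.35 = 101.4 ksi, capped at F_nt → F'_nt = 101.4 ksi.
R_n = F'_nt · A_b · n = 101.4 × 0.994 × 2 = 201.6 kips.
Design strength φR_n = 0.75 × 201.6 = 151 kips.

151 kips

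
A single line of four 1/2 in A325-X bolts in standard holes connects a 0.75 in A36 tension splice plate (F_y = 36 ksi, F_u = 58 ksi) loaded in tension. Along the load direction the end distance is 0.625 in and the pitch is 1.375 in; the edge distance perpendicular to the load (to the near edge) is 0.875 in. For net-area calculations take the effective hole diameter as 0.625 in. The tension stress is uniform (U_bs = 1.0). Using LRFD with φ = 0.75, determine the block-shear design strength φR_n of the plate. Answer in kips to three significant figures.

Shear plane L_v = 0.625 + 3·1.375 = 4.75 in; A_gv = 4.75 × 0.75 = 3.562 in².
A_nv = (4.75 − 3.5·0.625) × 0.75 = 1.922 in².
A_nt = (0.875 − 0.5·0.625) × 0.75 = 0.4219 in².
0.6 F_u A_nv = 66.88 kips; 0.6 F_y A_gv = 76.95 kips → shear rupture governs the shear term.
R_n = 66.88 + 1.0 × 58 × 0.4219 = 91.35 kips.
Design strength φR_n = 0.75 × 91.35 = 68.5 kips.

68.5 kips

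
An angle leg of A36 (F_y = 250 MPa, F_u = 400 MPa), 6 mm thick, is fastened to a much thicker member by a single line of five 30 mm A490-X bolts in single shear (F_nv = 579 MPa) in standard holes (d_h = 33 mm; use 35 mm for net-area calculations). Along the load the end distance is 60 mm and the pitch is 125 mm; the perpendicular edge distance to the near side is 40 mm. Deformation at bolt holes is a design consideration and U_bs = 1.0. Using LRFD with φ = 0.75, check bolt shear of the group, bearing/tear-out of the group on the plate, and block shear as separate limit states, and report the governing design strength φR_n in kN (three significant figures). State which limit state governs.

418 kN (block shear governs)

Bolt shear: A_b = π·30²/4 = 706.9 mm²; R_n = 579 × 706.9 × 5 × 1 / 1000 = 2046 kN → 0.75 × 2046 = 1530 kN.
Bearing: edge l_c = 43.5, r_n = 125.3 kN; interior l_c = 92, r_n = 172.8 kN; R_n = 125.3 + 4·172.8 = 816.5 kN → 612 kN.
Block shear: A_gv = 3360, A_nv = 2415, A_nt = 135 mm²; R_n = min(0.6F_uA_nv, 0.6F_yA_gv) + U_bs·F_u·A_nt = 558 kN → 418 kN.
Block shear governs: 418 kN.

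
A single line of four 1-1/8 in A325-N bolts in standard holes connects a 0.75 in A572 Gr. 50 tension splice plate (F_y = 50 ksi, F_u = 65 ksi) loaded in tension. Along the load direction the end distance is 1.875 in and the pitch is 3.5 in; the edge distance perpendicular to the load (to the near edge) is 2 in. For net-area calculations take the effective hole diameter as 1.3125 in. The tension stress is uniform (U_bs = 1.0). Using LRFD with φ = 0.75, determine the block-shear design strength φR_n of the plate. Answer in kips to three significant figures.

Shear plane L_v = 1.875 + 3·3.5 = 12.38 in; A_gv = 12.38 × 0.75 = 9.281 in².
A_nv = (12.38 − 3.5·1.3125) × 0.75 = 5.836 in².
A_nt = (2 − 0.5·1.3125) × 0.75 = 1.008 in².
0.6 F_u A_nv = 227.6 kips; 0.6 F_y A_gv = 278.4 kips → shear rupture governs the shear term.
R_n = 227.6 + 1.0 × 65 × 1.008 = 293.1 kips.
Design strength φR_n = 0.75 × 293.1 = 220 kips.

220 kips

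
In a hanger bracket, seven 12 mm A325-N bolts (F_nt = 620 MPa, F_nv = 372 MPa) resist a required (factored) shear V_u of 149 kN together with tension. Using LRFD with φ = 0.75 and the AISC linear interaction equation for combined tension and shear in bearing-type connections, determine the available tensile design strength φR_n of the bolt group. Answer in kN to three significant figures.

A_b = π·12²/4 = 113.1 mm²; f_rv = 149 × 1000 / (7 × 113.1) = 188.2 MPa.
F'_nt = 1.3 F_nt − (F_nt / φF_nv) f_rv = 1.3·620 − (620/(0.75·372))·188.2 = 387.8 MPa, capped at F_nt → F'_nt = 387.8 MPa.
R_n = F'_nt · A_b · n = 387.8 × 113.1 × 7 / 1000 = 307 kN.
Design strength φR_n = 0.75 × 307 = 230 kN.

230 kN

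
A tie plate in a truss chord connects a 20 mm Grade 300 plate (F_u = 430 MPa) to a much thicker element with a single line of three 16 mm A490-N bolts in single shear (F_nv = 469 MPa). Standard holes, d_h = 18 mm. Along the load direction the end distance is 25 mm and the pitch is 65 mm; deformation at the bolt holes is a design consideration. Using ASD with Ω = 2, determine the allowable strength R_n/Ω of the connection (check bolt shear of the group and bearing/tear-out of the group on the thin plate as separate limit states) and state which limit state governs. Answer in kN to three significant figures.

141 kN (bolt shear governs)

Bolt shear: A_b = π·16²/4 = 201.1 mm²; R_n = 469 × 201.1 × 3 × 1 / 1000 = 282.9 kN → 282.9 / 2 = 141 kN.
Bearing (1.2 l_c t F_u ≤ 2.4 d t F_u): upper limit = 2.4·16·20·430 / 1000 = 330.2 kN.
  Edge l_c = 25 − 18/2 = 16 → r_n = 165.1 kN; interior l_c = 65 − 18 = 47 → r_n = 330.2 kN.
  R_n,bearing = 1·165.1 + 2·330.2 = 825.6 kN → 825.6 / 2 = 413 kN.
Bolt shear governs: 141 kN.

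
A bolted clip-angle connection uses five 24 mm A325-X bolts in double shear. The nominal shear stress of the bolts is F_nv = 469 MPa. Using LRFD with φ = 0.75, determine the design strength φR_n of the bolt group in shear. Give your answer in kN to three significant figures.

A_b = π × 24² / 4 = 452.4 mm².
R_n = F_nv · A_b · n · n_s = 469 × 452.4 × 5 × 2 / 1000 = 2122 kN.
Design strength φR_n = 0.75 × 2122 = 1590 kN.

1590 kN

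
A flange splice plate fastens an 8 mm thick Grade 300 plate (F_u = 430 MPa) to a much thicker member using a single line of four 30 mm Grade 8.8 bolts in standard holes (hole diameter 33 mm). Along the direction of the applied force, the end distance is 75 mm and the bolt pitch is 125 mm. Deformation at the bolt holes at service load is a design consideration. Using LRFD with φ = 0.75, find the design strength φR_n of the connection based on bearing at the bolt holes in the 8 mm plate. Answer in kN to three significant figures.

Per bolt r_n = 1.2 l_c t F_u ≤ 2.4 d t F_u; upper limit = 2.4 × 30 × 8 × 430 / 1000 = 247.7 kN.
Edge bolt: l_c = 75 − 33/2 = 58.5 mm → 1.2 × 58.5 × 8 × 430 / 1000 = 241.5 → r_n = 241.5 kN.
Interior bolts: l_c = 125 − 33 = 92 mm → 1.2 × 92 × 8 × 430 / 1000 = 379.8 → r_n = 247.7 kN.
R_n = 1 × 241.5 + 3 × 247.7 = 984.5 kN.
Design strength φR_n = 0.75 × 984.5 = 738 kN.

738 kN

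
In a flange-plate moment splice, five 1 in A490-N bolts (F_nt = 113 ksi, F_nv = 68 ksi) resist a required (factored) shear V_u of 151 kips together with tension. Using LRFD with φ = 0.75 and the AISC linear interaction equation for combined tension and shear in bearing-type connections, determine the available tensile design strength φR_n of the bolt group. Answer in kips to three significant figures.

A_b = π·1²/4 = 0.7854 in²; f_rv = 151 / (5 × 0.7854) = 38.45 ksi.
F'_nt = 1.3 F_nt − (F_nt / φF_nv) f_rv = 1.3·113 − (113/(0.75·68))·38.45 = 61.7 ksi, capped at F_nt → F'_nt = 61.7 ksi.
R_n = F'_nt · A_b · n = 61.7 × 0.7854 × 5 = 242.3 kips.
Design strength φR_n = 0.75 × 242.3 = 182 kips.

182 kips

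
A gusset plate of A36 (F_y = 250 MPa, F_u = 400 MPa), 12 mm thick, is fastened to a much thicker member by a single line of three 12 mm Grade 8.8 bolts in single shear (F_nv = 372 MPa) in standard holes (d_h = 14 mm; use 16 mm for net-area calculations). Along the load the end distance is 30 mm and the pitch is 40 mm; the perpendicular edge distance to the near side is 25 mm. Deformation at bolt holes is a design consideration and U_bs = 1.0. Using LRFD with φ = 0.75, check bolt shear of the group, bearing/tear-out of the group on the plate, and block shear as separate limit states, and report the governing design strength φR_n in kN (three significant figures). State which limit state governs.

94.7 kN (bolt shear governs)

Bolt shear: A_b = π·12²/4 = 113.1 mm²; R_n = 372 × 113.1 × 3 × 1 / 1000 = 126.2 kN → 0.75 × 126.2 = 94.7 kN.
Bearing: edge l_c = 23, r_n = 132.5 kN; interior l_c = 26, r_n = 138.2 kN; R_n = 132.5 + 2·138.2 = 409 kN → 307 kN.
Block shear: A_gv = 1320, A_nv = 840, A_nt = 204 mm²; R_n = min(0.6F_uA_nv, 0.6F_yA_gv) + U_bs·F_u·A_nt = 279.6 kN → 210 kN.
Bolt shear governs: 94.7 kN.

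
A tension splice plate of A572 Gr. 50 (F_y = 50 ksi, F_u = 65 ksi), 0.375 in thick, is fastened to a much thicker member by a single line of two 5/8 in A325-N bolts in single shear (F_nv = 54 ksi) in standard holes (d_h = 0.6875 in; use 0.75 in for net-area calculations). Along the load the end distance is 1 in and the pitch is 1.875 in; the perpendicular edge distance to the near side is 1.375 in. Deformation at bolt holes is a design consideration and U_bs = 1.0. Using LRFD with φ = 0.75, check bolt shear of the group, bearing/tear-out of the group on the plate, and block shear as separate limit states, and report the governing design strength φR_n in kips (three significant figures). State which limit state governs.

Bolt shear: A_b = π·0.625²/4 = 0.3068 in²; R_n = 54 × 0.3068 × 2 × 1 = 33.13 kips → 0.75 × 33.13 = 24.9 kips.
Bearing: edge l_c = 0.6562, r_n = 19.2 kips; interior l_c = 1.188, r_n = 34.73 kips; R_n = 19.2 + 1·34.73 = 53.93 kips → 40.4 kips.
Block shear: A_gv = 1.078, A_nv = 0.6562, A_nt = 0.375 in²; R_n = min(0.6F_uA_nv, 0.6F_yA_gv) + U_bs·F_u·A_nt = 49.97 kips → 37.5 kips.
Bolt shear governs: 24.9 kips.

24.9 kips (bolt shear governs)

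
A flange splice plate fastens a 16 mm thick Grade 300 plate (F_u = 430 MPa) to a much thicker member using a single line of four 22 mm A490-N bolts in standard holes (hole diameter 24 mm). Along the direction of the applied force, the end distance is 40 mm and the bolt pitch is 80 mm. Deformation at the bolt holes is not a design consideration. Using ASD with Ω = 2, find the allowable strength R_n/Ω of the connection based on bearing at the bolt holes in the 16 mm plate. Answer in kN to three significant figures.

826 kN

Per bolt r_n = 1.5 l_c t F_u ≤ 3.0 d t F_u; upper limit = 3.0 × 22 × 16 × 430 / 1000 = 454.1 kN.
Edge bolt: l_c = 40 − 24/2 = 28 mm → 1.5 × 28 × 16 × 430 / 1000 = 289 → r_n = 289 kN.
Interior bolts: l_c = 80 − 24 = 56 mm → 1.5 × 56 × 16 × 430 / 1000 = 577.9 → r_n = 454.1 kN.
R_n = 1 × 289 + 3 × 454.1 = 1651 kN.
Allowable strength R_n/Ω = 1651 / 2 = 826 kN.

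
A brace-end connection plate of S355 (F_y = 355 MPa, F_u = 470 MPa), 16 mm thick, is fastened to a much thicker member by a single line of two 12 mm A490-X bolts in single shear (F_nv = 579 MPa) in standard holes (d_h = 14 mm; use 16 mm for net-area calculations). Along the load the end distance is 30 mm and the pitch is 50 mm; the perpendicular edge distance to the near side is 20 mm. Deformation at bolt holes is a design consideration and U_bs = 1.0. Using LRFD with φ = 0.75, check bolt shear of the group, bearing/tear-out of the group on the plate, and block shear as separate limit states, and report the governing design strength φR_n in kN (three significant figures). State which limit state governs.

Bolt shear: A_b = π·12²/4 = 113.1 mm²; R_n = 579 × 113.1 × 2 × 1 / 1000 = 131 kN → 0.75 × 131 = 98.2 kN.
Bearing: edge l_c = 23, r_n = 207.6 kN; interior l_c = 36, r_n = 216.6 kN; R_n = 207.6 + 1·216.6 = 424.1 kN → 318 kN.
Block shear: A_gv = 1280, A_nv = 896, A_nt = 192 mm²; R_n = min(0.6F_uA_nv, 0.6F_yA_gv) + U_bs·F_u·A_nt = 342.9 kN → 257 kN.
Bolt shear governs: 98.2 kN.

98.2 kN (bolt shear governs)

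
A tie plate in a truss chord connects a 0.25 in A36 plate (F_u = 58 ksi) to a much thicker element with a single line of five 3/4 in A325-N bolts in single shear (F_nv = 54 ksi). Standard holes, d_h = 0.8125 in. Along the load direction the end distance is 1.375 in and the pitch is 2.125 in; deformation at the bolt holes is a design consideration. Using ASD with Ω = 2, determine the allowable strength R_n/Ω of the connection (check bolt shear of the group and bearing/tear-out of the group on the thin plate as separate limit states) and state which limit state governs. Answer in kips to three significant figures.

54.1 kips (bearing governs)

Bolt shear: A_b = π·0.75²/4 = 0.4418 in²; R_n = 54 × 0.4418 × 5 × 1 = 119.3 kips → 119.3 / 2 = 59.6 kips.
Bearing (1.2 l_c t F_u ≤ 2.4 d t F_u): upper limit = 2.4·0.75·0.25·58 = 26.1 kips.
  Edge l_c = 1.375 − 0.8125/2 = 0.9688 → r_n = 16.86 kips; interior l_c = 2.125 − 0.8125 = 1.312 → r_n = 22.84 kips.
  R_n,bearing = 1·16.86 + 4·22.84 = 108.2 kips → 108.2 / 2 = 54.1 kips.
Bearing governs: 54.1 kips.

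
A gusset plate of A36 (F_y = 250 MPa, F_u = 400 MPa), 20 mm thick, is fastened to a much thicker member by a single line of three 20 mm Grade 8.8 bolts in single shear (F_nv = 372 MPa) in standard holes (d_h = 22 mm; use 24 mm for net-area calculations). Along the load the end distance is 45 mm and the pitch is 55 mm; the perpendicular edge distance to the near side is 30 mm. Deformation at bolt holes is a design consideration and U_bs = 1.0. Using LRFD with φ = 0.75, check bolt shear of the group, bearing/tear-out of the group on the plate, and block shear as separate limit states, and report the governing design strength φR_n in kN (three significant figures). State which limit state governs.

Bolt shear: A_b = π·20²/4 = 314.2 mm²; R_n = 372 × 314.2 × 3 × 1 / 1000 = 350.6 kN → 0.75 × 350.6 = 263 kN.
Bearing: edge l_c = 34, r_n = 326.4 kN; interior l_c = 33, r_n = 316.8 kN; R_n = 326.4 + 2·316.8 = 960 kN → 720 kN.
Block shear: A_gv = 3100, A_nv = 1900, A_nt = 360 mm²; R_n = min(0.6F_uA_nv, 0.6F_yA_gv) + U_bs·F_u·A_nt = 600 kN → 450 kN.
Bolt shear governs: 263 kN.

263 kN (bolt shear governs)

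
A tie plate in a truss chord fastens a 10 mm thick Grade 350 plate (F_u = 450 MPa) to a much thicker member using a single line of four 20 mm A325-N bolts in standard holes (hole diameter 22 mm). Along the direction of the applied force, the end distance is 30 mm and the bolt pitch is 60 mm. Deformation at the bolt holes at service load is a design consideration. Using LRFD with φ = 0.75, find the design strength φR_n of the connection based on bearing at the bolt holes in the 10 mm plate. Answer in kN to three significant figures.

539 kN

Per bolt r_n = 1.2 l_c t F_u ≤ 2.4 d t F_u; upper limit = 2.4 × 20 × 10 × 450 / 1000 = 216 kN.
Edge bolt: l_c = 30 − 22/2 = 19 mm → 1.2 × 19 × 10 × 450 / 1000 = 102.6 → r_n = 102.6 kN.
Interior bolts: l_c = 60 − 22 = 38 mm → 1.2 × 38 × 10 × 450 / 1000 = 205.2 → r_n = 205.2 kN.
R_n = 1 × 102.6 + 3 × 205.2 = 718.2 kN.
Design strength φR_n = 0.75 × 718.2 = 539 kN.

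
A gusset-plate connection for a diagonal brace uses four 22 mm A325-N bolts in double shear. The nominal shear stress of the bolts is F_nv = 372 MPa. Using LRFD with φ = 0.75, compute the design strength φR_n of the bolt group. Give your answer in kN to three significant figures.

848 kN

A_b = π × 22² / 4 = 380.1 mm².
R_n = F_nv · A_b · n · n_s = 372 × 380.1 × 4 × 2 / 1000 = 1131 kN.
Design strength φR_n = 0.75 × 1131 = 848 kN.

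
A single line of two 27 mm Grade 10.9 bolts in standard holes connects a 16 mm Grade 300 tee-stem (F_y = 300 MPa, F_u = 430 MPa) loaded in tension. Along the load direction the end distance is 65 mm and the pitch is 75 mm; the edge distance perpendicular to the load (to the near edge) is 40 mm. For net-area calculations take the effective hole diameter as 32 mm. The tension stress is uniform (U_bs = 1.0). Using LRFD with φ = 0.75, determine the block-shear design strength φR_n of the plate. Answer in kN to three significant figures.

409 kN

Shear plane L_v = 65 + 1·75 = 140 mm; A_gv = 140 × 16 = 2240 mm².
A_nv = (140 − 1.5·32) × 16 = 1472 mm².
A_nt = (40 − 0.5·32) × 16 = 384 mm².
0.6 F_u A_nv = 379.8 kN; 0.6 F_y A_gv = 403.2 kN → shear rupture governs the shear term.
R_n = 379.8 + 1.0 × 430 × 384 / 1000 = 544.9 kN.
Design strength φR_n = 0.75 × 544.9 = 409 kN.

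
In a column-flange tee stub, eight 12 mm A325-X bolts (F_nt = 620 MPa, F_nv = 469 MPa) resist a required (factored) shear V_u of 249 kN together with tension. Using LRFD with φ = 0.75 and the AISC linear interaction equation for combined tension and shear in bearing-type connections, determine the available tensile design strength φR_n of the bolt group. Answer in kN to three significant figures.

218 kN

A_b = π·12²/4 = 113.1 mm²; f_rv = 249 × 1000 / (8 × 113.1) = 275.2 MPa.
F'_nt = 1.3 F_nt − (F_nt / φF_nv) f_rv = 1.3·620 − (620/(0.75·469))·275.2 = 320.9 MPa, capped at F_nt → F'_nt = 320.9 MPa.
R_n = F'_nt · A_b · n = 320.9 × 113.1 × 8 / 1000 = 290.4 kN.
Design strength φR_n = 0.75 × 290.4 = 218 kN.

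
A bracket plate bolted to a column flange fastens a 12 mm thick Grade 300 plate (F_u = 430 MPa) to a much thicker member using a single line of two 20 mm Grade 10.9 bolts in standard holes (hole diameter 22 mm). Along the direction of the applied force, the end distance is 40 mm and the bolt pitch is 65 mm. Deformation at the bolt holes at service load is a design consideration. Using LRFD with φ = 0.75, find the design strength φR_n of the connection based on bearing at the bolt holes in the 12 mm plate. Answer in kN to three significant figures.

320 kN

Per bolt r_n = 1.2 l_c t F_u ≤ 2.4 d t F_u; upper limit = 2.4 × 20 × 12 × 430 / 1000 = 247.7 kN.
Edge bolt: l_c = 40 − 22/2 = 29 mm → 1.2 × 29 × 12 × 430 / 1000 = 179.6 → r_n = 179.6 kN.
Interior bolts: l_c = 65 − 22 = 43 mm → 1.2 × 43 × 12 × 430 / 1000 = 266.3 → r_n = 247.7 kN.
R_n = 1 × 179.6 + 1 × 247.7 = 427.2 kN.
Design strength φR_n = 0.75 × 427.2 = 320 kN.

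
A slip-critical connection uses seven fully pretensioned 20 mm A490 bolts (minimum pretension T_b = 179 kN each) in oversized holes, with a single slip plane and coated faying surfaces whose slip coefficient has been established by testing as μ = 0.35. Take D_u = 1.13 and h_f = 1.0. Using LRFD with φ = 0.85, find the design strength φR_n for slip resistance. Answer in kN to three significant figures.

R_n = μ · D_u · h_f · T_b · n_s · n_b = 0.35 × 1.13 × 1.0 × 179 × 1 × 7 = 495.6 kN.
Design strength φR_n = 0.85 × 495.6 = 421 kN.

421 kN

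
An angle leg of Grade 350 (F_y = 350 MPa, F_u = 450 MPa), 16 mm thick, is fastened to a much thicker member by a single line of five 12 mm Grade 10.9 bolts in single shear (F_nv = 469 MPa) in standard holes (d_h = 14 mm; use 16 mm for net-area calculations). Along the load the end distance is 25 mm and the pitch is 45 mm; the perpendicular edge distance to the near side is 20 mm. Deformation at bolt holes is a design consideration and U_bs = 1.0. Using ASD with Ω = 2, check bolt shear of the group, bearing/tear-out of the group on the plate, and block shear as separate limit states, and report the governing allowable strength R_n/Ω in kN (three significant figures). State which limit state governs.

Bolt shear: A_b = π·12²/4 = 113.1 mm²; R_n = 469 × 113.1 × 5 × 1 / 1000 = 265.2 kN → 265.2 / 2 = 133 kN.
Bearing: edge l_c = 18, r_n = 155.5 kN; interior l_c = 31, r_n = 207.4 kN; R_n = 155.5 + 4·207.4 = 985 kN → 492 kN.
Block shear: A_gv = 3280, A_nv = 2128, A_nt = 192 mm²; R_n = min(0.6F_uA_nv, 0.6F_yA_gv) + U_bs·F_u·A_nt = 661 kN → 330 kN.
Bolt shear governs: 133 kN.

133 kN (bolt shear governs)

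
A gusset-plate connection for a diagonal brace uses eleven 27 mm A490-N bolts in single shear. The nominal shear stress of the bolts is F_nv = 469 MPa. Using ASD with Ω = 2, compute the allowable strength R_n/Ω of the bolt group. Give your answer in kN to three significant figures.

A_b = π × 27² / 4 = 572.6 mm².
R_n = F_nv · A_b · n · n_s = 469 × 572.6 × 11 × 1 / 1000 = 2954 kN.
Allowable strength R_n/Ω = 2954 / 2 = 1480 kN.

1480 kN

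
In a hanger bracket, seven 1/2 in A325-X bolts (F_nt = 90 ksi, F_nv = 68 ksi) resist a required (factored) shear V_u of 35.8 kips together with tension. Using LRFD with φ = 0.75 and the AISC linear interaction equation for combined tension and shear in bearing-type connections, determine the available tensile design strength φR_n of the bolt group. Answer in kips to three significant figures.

A_b = π·0.5²/4 = 0.1963 in²; f_rv = 35.8 / (7 × 0.1963) = 26.05 ksi.
F'_nt = 1.3 F_nt − (F_nt / φF_nv) f_rv = 1.3·90 − (90/(0.75·68))·26.05 = 71.03 ksi, capped at F_nt → F'_nt = 71.03 ksi.
R_n = F'_nt · A_b · n = 71.03 × 0.1963 × 7 = 97.63 kips.
Design strength φR_n = 0.75 × 97.63 = 73.2 kips.

73.2 kips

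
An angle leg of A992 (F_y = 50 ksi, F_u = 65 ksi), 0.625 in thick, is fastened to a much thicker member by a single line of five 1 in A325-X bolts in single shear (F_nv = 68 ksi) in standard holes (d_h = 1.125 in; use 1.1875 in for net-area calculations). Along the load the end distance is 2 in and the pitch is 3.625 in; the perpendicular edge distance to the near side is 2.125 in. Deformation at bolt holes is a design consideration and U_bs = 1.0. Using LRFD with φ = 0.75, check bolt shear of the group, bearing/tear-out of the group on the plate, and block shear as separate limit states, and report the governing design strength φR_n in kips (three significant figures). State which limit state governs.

200 kips (bolt shear governs)

Bolt shear: A_b = π·1²/4 = 0.7854 in²; R_n = 68 × 0.7854 × 5 × 1 = 267 kips → 0.75 × 267 = 200 kips.
Bearing: edge l_c = 1.438, r_n = 70.08 kips; interior l_c = 2.5, r_n = 97.5 kips; R_n = 70.08 + 4·97.5 = 460.1 kips → 345 kips.
Block shear: A_gv = 10.31, A_nv = 6.973, A_nt = 0.957 in²; R_n = min(0.6F_uA_nv, 0.6F_yA_gv) + U_bs·F_u·A_nt = 334.1 kips → 251 kips.
Bolt shear governs: 200 kips.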